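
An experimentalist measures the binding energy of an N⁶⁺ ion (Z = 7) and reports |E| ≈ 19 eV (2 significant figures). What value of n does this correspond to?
n = 6

The exact energy levels follow E_n = -13.6057 Z² / n² eV with Z = 7.

The measured value (-19 eV) is reported to only 2 significant figures, so we must test candidate n values and see which one matches to that precision.

Candidate energies:
  n = 4:  E = -13.6057 × 7² / 4² = -41.66746 eV
  n = 5:  E = -13.6057 × 7² / 5² = -26.66717 eV
  n = 6:  E = -13.6057 × 7² / 6² = -18.51887 eV  ← matches
  n = 7:  E = -13.6057 × 7² / 7² = -13.60570 eV
  n = 8:  E = -13.6057 × 7² / 8² = -10.41686 eV

Checking against the measurement of -19 eV (2 sig figs), only n = 6 agrees:
E_6 = -18.51887 eV, which rounds to -19 eV ✓

Therefore n = 6.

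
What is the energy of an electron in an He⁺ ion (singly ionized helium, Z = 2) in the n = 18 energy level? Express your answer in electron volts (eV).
-0.167972 eV

The energy levels of a hydrogen-like atom are given by:
E_n = -13.6057 Z² / n² eV  (with Z = 2 for He⁺)

For n = 18:
E_18 = -13.6057 × 2² / 18²
E_18 = -13.6057 × 4 / 324
E_18 = -0.167972 eV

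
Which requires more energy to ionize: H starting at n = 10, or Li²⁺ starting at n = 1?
Li²⁺ at n = 1 (E = -122.45130 eV)

Using E_n = -13.6057 Z² / n² eV:

H (Z = 1) at n = 10:
E = -13.6057 × 1² / 10² = -13.6057 × 1 / 100 = -0.13605700 eV

Li²⁺ (Z = 3) at n = 1:
E = -13.6057 × 3² / 1² = -13.6057 × 9 / 1 = -122.45130000 eV

Since -122.45130000 eV < -0.13605700 eV,
Li²⁺ at n = 1 is more tightly bound (requires more energy to ionize).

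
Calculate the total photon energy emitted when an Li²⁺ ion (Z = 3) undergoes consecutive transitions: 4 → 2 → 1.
114.798 eV

The energy levels of Li²⁺ are E_n = -13.6057 × 3² / n² eV.

First transition (4 → 2):
ΔE₁ = |E_2 - E_4|
ΔE₁ = |-30.612825000 - (-7.653206250)| = 22.959619 eV

Second transition (2 → 1):
ΔE₂ = |E_1 - E_2|
ΔE₂ = |-122.451300000 - (-30.612825000)| = 91.838475 eV

Total energy released:
E_total = ΔE₁ + ΔE₂ = 22.959619 + 91.838475 = 114.798 eV

Note: This equals the direct transition 4 → 1: 114.798 eV ✓
Energy is conserved regardless of the path taken.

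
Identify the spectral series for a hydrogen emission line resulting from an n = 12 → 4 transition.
Brackett series

The spectral series in hydrogen are named based on the final (lower) energy level:
- Lyman series: n_final = 1 (ultraviolet)
- Balmer series: n_final = 2 (visible/near-UV)
- Paschen series: n_final = 3 (infrared)
- Brackett series: n_final = 4 (infrared)
- Pfund series: n_final = 5 (far infrared)

Since this transition ends at n = 4, it belongs to the Brackett series.

For reference, this 12 → 4 line has photon energy
ΔE = 13.6057 eV × (1/4² - 1/12²) = 0.75587222222 eV,
corresponding to wavelength λ = hc/ΔE = 1239.84 eV·nm / 0.75587222222 eV = 1640.27724 nm in the infrared region.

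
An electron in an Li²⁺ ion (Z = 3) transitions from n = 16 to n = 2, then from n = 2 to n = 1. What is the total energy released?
121.9730 eV

The energy levels of Li²⁺ are E_n = -13.6057 × 3² / n² eV.

First transition (16 → 2):
ΔE₁ = |E_2 - E_16|
ΔE₁ = |-30.6128250000 - (-0.4783253906)| = 30.1344996 eV

Second transition (2 → 1):
ΔE₂ = |E_1 - E_2|
ΔE₂ = |-122.4513000000 - (-30.6128250000)| = 91.8384750 eV

Total energy released:
E_total = ΔE₁ + ΔE₂ = 30.1344996 + 91.8384750 = 121.9730 eV

Note: This equals the direct transition 16 → 1: 121.9730 eV ✓
Energy is conserved regardless of the path taken.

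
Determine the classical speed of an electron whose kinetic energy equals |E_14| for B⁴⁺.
7.813e+05 m/s (or 0.260620% of c)

The binding energy at n = 14 for B⁴⁺ is:
E_14 = -13.6057 × 5²/14² = -1.73542092 eV
|E_14| = 1.73542092 eV

Convert to Joules:
KE = 1.73542092 eV × (1.602177 × 10⁻¹⁹ J/eV) = 2.78045e-19 J

Using KE = ½mv²:
v = √(2·KE/m_e)
v = √(2 × 2.78045e-19 J / 9.10938 × 10⁻³¹ kg)
v = 7.813e+05 m/s

This is approximately 0.260620% the speed of light.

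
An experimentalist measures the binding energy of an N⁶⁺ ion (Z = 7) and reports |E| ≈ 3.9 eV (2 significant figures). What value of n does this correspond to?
n = 13

The exact energy levels follow E_n = -13.6057 Z² / n² eV with Z = 7.

The measured value (-3.9 eV) is reported to only 2 significant figures, so we must test candidate n values and see which one matches to that precision.

Candidate energies:
  n = 11:  E = -13.6057 × 7² / 11² = -5.50975 eV
  n = 12:  E = -13.6057 × 7² / 12² = -4.62972 eV
  n = 13:  E = -13.6057 × 7² / 13² = -3.94485 eV  ← matches
  n = 14:  E = -13.6057 × 7² / 14² = -3.40143 eV
  n = 15:  E = -13.6057 × 7² / 15² = -2.96302 eV

Checking against the measurement of -3.9 eV (2 sig figs), only n = 13 agrees:
E_13 = -3.94485 eV, which rounds to -3.9 eV ✓

Therefore n = 13.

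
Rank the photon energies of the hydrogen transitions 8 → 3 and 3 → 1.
3 → 1

Calculate the energy for each transition:

Transition 8 → 3:
ΔE₁ = |E_3 - E_8| = |-13.6057/3² - (-13.6057/8²)|
ΔE₁ = |-1.51174444 - (-0.21258906)| = 1.29916 eV

Transition 3 → 1:
ΔE₂ = |E_1 - E_3| = |-13.6057/1² - (-13.6057/3²)|
ΔE₂ = |-13.60570000 - (-1.51174444)| = 12.09396 eV

Since 12.09396 eV > 1.29916 eV, the transition 3 → 1 emits the more energetic photon.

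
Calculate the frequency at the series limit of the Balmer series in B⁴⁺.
2.05615e+16 Hz

The series limit corresponds to the transition from n = ∞ to n = 2.
This is the highest energy (shortest wavelength) transition in the Balmer series.

E_∞ = 0 eV
E_2 = -13.6057 × 5² / 2² = -85.0356250 eV

Energy at series limit:
ΔE = E_∞ - E_2 = 0 - (-85.0356250) = 85.0356250 eV
E = 85.0356250 eV × (1.602177 × 10⁻¹⁹ J/eV) = 1.3624212e-17 J
f = E/h = 1.3624212e-17 J / (6.62607 × 10⁻³⁴ J·s) = 2.05615e+16 Hz

This energy equals the ionization energy from the n = 2 state of B⁴⁺.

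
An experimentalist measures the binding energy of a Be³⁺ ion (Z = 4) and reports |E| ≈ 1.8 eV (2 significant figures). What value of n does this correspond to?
n = 11

The exact energy levels follow E_n = -13.6057 Z² / n² eV with Z = 4.

The measured value (-1.8 eV) is reported to only 2 significant figures, so we must test candidate n values and see which one matches to that precision.

Candidate energies:
  n = 9:  E = -13.6057 × 4² / 9² = -2.687546 eV
  n = 10:  E = -13.6057 × 4² / 10² = -2.176912 eV
  n = 11:  E = -13.6057 × 4² / 11² = -1.799101 eV  ← matches
  n = 12:  E = -13.6057 × 4² / 12² = -1.511744 eV
  n = 13:  E = -13.6057 × 4² / 13² = -1.288114 eV

Checking against the measurement of -1.8 eV (2 sig figs), only n = 11 agrees:
E_11 = -1.799101 eV, which rounds to -1.8 eV ✓

Therefore n = 11.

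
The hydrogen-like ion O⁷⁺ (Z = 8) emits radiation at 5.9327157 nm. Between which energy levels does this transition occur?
n = 10 → n = 2

First, find the photon energy from the wavelength (hc = 1239.84 eV·nm):
E = hc/λ = 1239.84 eV·nm / 5.9327157 nm = 208.98355 eV

The energy levels of O⁷⁺ satisfy E_n = -13.6057 × 8² / n² eV, so an emission n_i → n_f releases
ΔE = 13.6057 × 8² × (1/n_f² − 1/n_i²) eV.

Setting ΔE equal to the photon energy:
1/n_f² − 1/n_i² = 208.98355 / (13.6057 × 8²) = 0.24000000

Since 1/n_i² must be positive, we need 1/n_f² > 0.24000000, i.e. n_f ≤ 2. For each allowed n_f, solve n_i = (1/n_f² − 0.24000000)^(−1/2) and check whether it is a whole number:
  n_f = 1: 1/n_i² = 1.00000000 − 0.24000000 = 0.76000000 → n_i = 1.147  (not an integer) ✗
  n_f = 2: 1/n_i² = 0.25000000 − 0.24000000 = 0.01000000 → n_i = 10.000  → integer, n_i = 10 ✓

Only n_f = 2 gives an integer upper level, n_i = 10.

The transition is from n = 10 to n = 2 (emission).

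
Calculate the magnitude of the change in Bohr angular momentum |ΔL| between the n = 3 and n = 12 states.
9.49e-34 J·s (or 9ℏ)

In the Bohr model, L_n = nℏ where ℏ = 1.0546e-34 J·s.

L_12 = 12ℏ = 1.2655e-33 J·s
L_3 = 3ℏ = 3.1638e-34 J·s

ΔL = L_12 - L_3 = (12 - 3)ℏ = 9ℏ
ΔL = 9 × 1.0546e-34 J·s = 9.49e-34 J·s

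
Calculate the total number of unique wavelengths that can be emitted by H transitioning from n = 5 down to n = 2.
6

The electron can occupy levels n = 2, 3, ..., 5 during de-excitation — that is m = 5 - 2 + 1 = 4 distinct levels.

The number of distinct spectral lines equals the number of ways to choose 2 of these m levels (each pair gives one possible emission transition):

Number of lines = m(m-1)/2 = 4×3/2 = 6

These correspond to all possible transitions between the 4 levels:
5 → 4, 5 → 3, 5 → 2, 4 → 3, 4 → 2, 3 → 2

Each transition produces a photon with a unique energy (and thus wavelength). This count does not depend on Z.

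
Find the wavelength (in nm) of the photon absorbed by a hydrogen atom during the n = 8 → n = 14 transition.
8659.780 nm

First, find the transition energy using E_n = -13.6057 / n² eV:
E_8 = -13.6057 / 8² = -0.212589063 eV
E_14 = -13.6057 / 14² = -0.069416837 eV

Photon energy: |ΔE| = |E_14 - E_8| = 0.143172226 eV

Convert to wavelength using E = hc/λ with hc = 1239.84 eV·nm:
λ = hc/E = 1239.84 eV·nm / 0.143172226 eV
λ = 8659.780 nm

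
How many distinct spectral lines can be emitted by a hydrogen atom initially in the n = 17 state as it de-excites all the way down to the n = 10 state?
28

The electron can occupy levels n = 10, 11, ..., 17 during de-excitation — that is m = 17 - 10 + 1 = 8 distinct levels.

The number of distinct spectral lines equals the number of ways to choose 2 of these m levels (each pair gives one possible emission transition):

Number of lines = m(m-1)/2 = 8×7/2 = 28

These correspond to all possible transitions between the 8 levels:
17 → 16, 17 → 15, 17 → 14, 17 → 13, 17 → 12, 17 → 11, 17 → 10, 16 → 15...

Each transition produces a photon with a unique energy (and thus wavelength). This count does not depend on Z.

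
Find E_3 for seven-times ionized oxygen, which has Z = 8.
-96.7516 eV

For hydrogen-like ions, the energy levels scale with Z²:
E_n = -13.6057 Z² / n² eV

For O⁷⁺ (Z = 8) at n = 3:
E_3 = -13.6057 × 8² / 3²
E_3 = -13.6057 × 64 / 9
E_3 = -870.7648 / 9
E_3 = -96.7516 eV

The energy is 64 times more negative than hydrogen at the same n due to the stronger nuclear charge.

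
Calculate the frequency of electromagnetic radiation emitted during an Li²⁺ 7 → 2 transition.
6.79789e+15 Hz

First, find the transition energy:
E_7 = -13.6057 × 3² / 7² = -2.49900612 eV
E_2 = -13.6057 × 3² / 2² = -30.61282500 eV
|ΔE| = |E_2 - E_7| = 28.11381888 eV

Convert to Joules: E = 28.11381888 eV × (1.602177 × 10⁻¹⁹ J/eV) = 4.5043314e-18 J

Using E = hf:
f = E/h = 4.5043314e-18 J / (6.62607 × 10⁻³⁴ J·s)
f = 6.79789e+15 Hz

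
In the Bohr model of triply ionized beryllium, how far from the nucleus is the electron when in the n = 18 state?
4.286335 nm (or 42.863354 Å)

The Bohr radius formula is:
r_n = n² a₀ / Z

where a₀ = 0.052917721 nm is the Bohr radius.

For Be³⁺ (Z = 4) at n = 18:
r_18 = 18² × 0.052917721 nm / 4
r_18 = 324 × 0.052917721 nm / 4
r_18 = 17.1453416 nm / 4
r_18 = 4.286335 nm

The electron orbits at approximately 4.286335 nm from the nucleus.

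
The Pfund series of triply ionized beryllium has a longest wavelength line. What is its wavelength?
465.988 nm

The longest wavelength corresponds to the smallest energy transition in the series.
The Pfund series has all transitions ending at n_f = 5.

For Be³⁺ (Z = 4), the first line (α-line) is the jump from n = 6 to n = 5:
E_6 = -13.6057 × 4² / 6² = -6.0469778 eV
E_5 = -13.6057 × 4² / 5² = -8.7076480 eV
ΔE = E_6 - E_5 = 2.6606702 eV

λ = hc/E = 1239.84 eV·nm / 2.6606702 eV
λ = 465.988 nm

This is the α-line of the Pfund series in Be³⁺.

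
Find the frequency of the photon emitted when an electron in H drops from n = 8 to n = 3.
3.1413e+14 Hz

First, find the transition energy:
E_8 = -13.6057 / 8² = -0.2125891 eV
E_3 = -13.6057 / 3² = -1.5117444 eV
|ΔE| = |E_3 - E_8| = 1.2991553 eV

Convert to Joules: E = 1.2991553 eV × (1.602177 × 10⁻¹⁹ J/eV) = 2.081477e-19 J

Using E = hf:
f = E/h = 2.081477e-19 J / (6.62607 × 10⁻³⁴ J·s)
f = 3.1413e+14 Hz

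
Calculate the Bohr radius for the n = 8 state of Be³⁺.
0.8467 nm (or 8.4668 Å)

The Bohr radius formula is:
r_n = n² a₀ / Z

where a₀ = 0.0529177 nm is the Bohr radius.

For Be³⁺ (Z = 4) at n = 8:
r_8 = 8² × 0.0529177 nm / 4
r_8 = 64 × 0.0529177 nm / 4
r_8 = 3.38673 nm / 4
r_8 = 0.8467 nm

The electron orbits at approximately 0.8467 nm from the nucleus.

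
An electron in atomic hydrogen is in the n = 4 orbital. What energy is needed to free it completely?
0.8504 eV

The ionization energy is the energy needed to remove the electron completely (n → ∞).

For hydrogen, E_n = -13.6057 eV / n².

At n = 4: E_4 = -13.6057 / 4² = -0.8503563 eV
At n = ∞: E_∞ = 0 eV

Ionization energy = E_∞ - E_4 = 0 - (-0.8503563) = 0.8503563 eV
Ionization energy ≈ 0.8504 eV

This is also called the binding energy of the electron in state n = 4.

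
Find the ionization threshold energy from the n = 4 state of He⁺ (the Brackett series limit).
3.40143 eV

The series limit corresponds to the transition from n = ∞ to n = 4.
This is the highest energy (shortest wavelength) transition in the Brackett series.

E_∞ = 0 eV
E_4 = -13.6057 × 2² / 4² = -3.40143 eV

Energy at series limit:
ΔE = E_∞ - E_4 = 0 - (-3.40143) = 3.40143 eV

This energy equals the ionization energy from the n = 4 state of He⁺.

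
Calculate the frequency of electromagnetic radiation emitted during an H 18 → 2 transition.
8.12307e+14 Hz

First, find the transition energy:
E_18 = -13.6057 / 18² = -0.04199290 eV
E_2 = -13.6057 / 2² = -3.40142500 eV
|ΔE| = |E_2 - E_18| = 3.35943210 eV

Convert to Joules: E = 3.35943210 eV × (1.602177 × 10⁻¹⁹ J/eV) = 5.3824048e-19 J

Using E = hf:
f = E/h = 5.3824048e-19 J / (6.62607 × 10⁻³⁴ J·s)
f = 8.12307e+14 Hz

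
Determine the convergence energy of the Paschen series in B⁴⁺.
37.793611 eV

The series limit corresponds to the transition from n = ∞ to n = 3.
This is the highest energy (shortest wavelength) transition in the Paschen series.

E_∞ = 0 eV
E_3 = -13.6057 × 5² / 3² = -37.793611 eV

Energy at series limit:
ΔE = E_∞ - E_3 = 0 - (-37.793611) = 37.793611 eV

This energy equals the ionization energy from the n = 3 state of B⁴⁺.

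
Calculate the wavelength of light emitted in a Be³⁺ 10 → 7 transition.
547.206 nm

First, find the transition energy using E_n = -13.6057 Z² / n² eV:
E_10 = -13.6057 × 4² / 10² = -2.1769120 eV
E_7 = -13.6057 × 4² / 7² = -4.4426776 eV

Photon energy: |ΔE| = |E_7 - E_10| = 2.2657656 eV

Convert to wavelength using E = hc/λ with hc = 1239.84 eV·nm:
λ = hc/E = 1239.84 eV·nm / 2.2657656 eV
λ = 547.206 nm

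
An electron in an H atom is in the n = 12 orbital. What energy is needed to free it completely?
0.09 eV

The ionization energy is the energy needed to remove the electron completely (n → ∞).

For hydrogen, E_n = -13.6057 eV / n².

At n = 12: E_12 = -13.6057 / 12² = -0.09448 eV
At n = ∞: E_∞ = 0 eV

Ionization energy = E_∞ - E_12 = 0 - (-0.09448) = 0.09448 eV
Ionization energy ≈ 0.09 eV

This is also called the binding energy of the electron in state n = 12.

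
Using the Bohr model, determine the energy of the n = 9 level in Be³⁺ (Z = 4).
-2.687546 eV

For hydrogen-like ions, the energy levels scale with Z²:
E_n = -13.6057 Z² / n² eV

For Be³⁺ (Z = 4) at n = 9:
E_9 = -13.6057 × 4² / 9²
E_9 = -13.6057 × 16 / 81
E_9 = -217.6912 / 81
E_9 = -2.687546 eV

The energy is 16 times more negative than hydrogen at the same n due to the stronger nuclear charge.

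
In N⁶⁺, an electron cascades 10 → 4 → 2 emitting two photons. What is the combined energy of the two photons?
160.00303 eV

The energy levels of N⁶⁺ are E_n = -13.6057 × 7² / n² eV.

First transition (10 → 4):
ΔE₁ = |E_4 - E_10|
ΔE₁ = |-41.66745625000 - (-6.66679300000)| = 35.00066325 eV

Second transition (4 → 2):
ΔE₂ = |E_2 - E_4|
ΔE₂ = |-166.66982500000 - (-41.66745625000)| = 125.00236875 eV

Total energy released:
E_total = ΔE₁ + ΔE₂ = 35.00066325 + 125.00236875 = 160.00303 eV

Note: This equals the direct transition 10 → 2: 160.00303 eV ✓
Energy is conserved regardless of the path taken.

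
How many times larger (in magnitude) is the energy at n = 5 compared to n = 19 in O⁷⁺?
14.44000

Using E_n = -13.6057 Z² / n² eV with Z = 8:

E_5 = -13.6057 × 8² / 5² = -870.7648 / 25 = -34.83059200000 eV
E_19 = -13.6057 × 8² / 19² = -870.7648 / 361 = -2.41209085873 eV

The ratio is:
E_5/E_19 = (-34.83059200000) / (-2.41209085873)
E_5/E_19 = (-870.7648/25) / (-870.7648/361)
E_5/E_19 = 361/25
E_5/E_19 = 14.44000
(Note: the Z² factors cancel in the ratio.)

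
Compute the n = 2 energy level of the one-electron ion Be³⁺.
-54.42 eV

For hydrogen-like ions, the energy levels scale with Z²:
E_n = -13.6057 Z² / n² eV

For Be³⁺ (Z = 4) at n = 2:
E_2 = -13.6057 × 4² / 2²
E_2 = -13.6057 × 16 / 4
E_2 = -217.6912 / 4
E_2 = -54.42 eV

The energy is 16 times more negative than hydrogen at the same n due to the stronger nuclear charge.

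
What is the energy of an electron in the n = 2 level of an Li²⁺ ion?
-30.613 eV

For hydrogen-like ions, the energy levels scale with Z²:
E_n = -13.6057 Z² / n² eV

For Li²⁺ (Z = 3) at n = 2:
E_2 = -13.6057 × 3² / 2²
E_2 = -13.6057 × 9 / 4
E_2 = -122.4513 / 4
E_2 = -30.613 eV

The energy is 9 times more negative than hydrogen at the same n due to the stronger nuclear charge.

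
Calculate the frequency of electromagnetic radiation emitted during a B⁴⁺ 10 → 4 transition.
4.318e+15 Hz

First, find the transition energy:
E_10 = -13.6057 × 5² / 10² = -3.40143 eV
E_4 = -13.6057 × 5² / 4² = -21.25891 eV
|ΔE| = |E_4 - E_10| = 17.85748 eV

Convert to Joules: E = 17.85748 eV × (1.602177 × 10⁻¹⁹ J/eV) = 2.86108e-18 J

Using E = hf:
f = E/h = 2.86108e-18 J / (6.62607 × 10⁻³⁴ J·s)
f = 4.318e+15 Hz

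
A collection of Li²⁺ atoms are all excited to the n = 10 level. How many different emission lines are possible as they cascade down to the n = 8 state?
3

The electron can occupy levels n = 8, 9, ..., 10 during de-excitation — that is m = 10 - 8 + 1 = 3 distinct levels.

The number of distinct spectral lines equals the number of ways to choose 2 of these m levels (each pair gives one possible emission transition):

Number of lines = m(m-1)/2 = 3×2/2 = 3

These correspond to all possible transitions between the 3 levels:
10 → 9, 10 → 8, 9 → 8

Each transition produces a photon with a unique energy (and thus wavelength). This count does not depend on Z.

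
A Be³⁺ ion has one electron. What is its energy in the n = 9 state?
-2.688 eV

For hydrogen-like ions, the energy levels scale with Z²:
E_n = -13.6057 Z² / n² eV

For Be³⁺ (Z = 4) at n = 9:
E_9 = -13.6057 × 4² / 9²
E_9 = -13.6057 × 16 / 81
E_9 = -217.6912 / 81
E_9 = -2.688 eV

The energy is 16 times more negative than hydrogen at the same n due to the stronger nuclear charge.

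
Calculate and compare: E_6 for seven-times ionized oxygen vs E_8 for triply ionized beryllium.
O⁷⁺ at n = 6 (E = -24.18791 eV)

Using E_n = -13.6057 Z² / n² eV:

O⁷⁺ (Z = 8) at n = 6:
E = -13.6057 × 8² / 6² = -13.6057 × 64 / 36 = -24.18791111 eV

Be³⁺ (Z = 4) at n = 8:
E = -13.6057 × 4² / 8² = -13.6057 × 16 / 64 = -3.40142500 eV

Since -24.18791111 eV < -3.40142500 eV,
O⁷⁺ at n = 6 is more tightly bound (requires more energy to ionize).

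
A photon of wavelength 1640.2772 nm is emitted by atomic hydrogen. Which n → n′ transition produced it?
n = 12 → n = 4

First, find the photon energy from the wavelength (hc = 1239.84 eV·nm):
E = hc/λ = 1239.84 eV·nm / 1640.2772 nm = 0.75587224 eV

The energy levels of hydrogen satisfy E_n = -13.6057 / n² eV, so an emission n_i → n_f releases
ΔE = 13.6057 × (1/n_f² − 1/n_i²) eV.

Setting ΔE equal to the photon energy:
1/n_f² − 1/n_i² = 0.75587224 / 13.6057 = 0.055555557

Since 1/n_i² must be positive, we need 1/n_f² > 0.055555557, i.e. n_f ≤ 4. For each allowed n_f, solve n_i = (1/n_f² − 0.055555557)^(−1/2) and check whether it is a whole number:
  n_f = 1: 1/n_i² = 1.000000000 − 0.055555557 = 0.944444443 → n_i = 1.029  (not an integer) ✗
  n_f = 2: 1/n_i² = 0.250000000 − 0.055555557 = 0.194444443 → n_i = 2.268  (not an integer) ✗
  n_f = 3: 1/n_i² = 0.111111111 − 0.055555557 = 0.055555554 → n_i = 4.243  (not an integer) ✗
  n_f = 4: 1/n_i² = 0.062500000 − 0.055555557 = 0.006944443 → n_i = 12.000  → integer, n_i = 12 ✓

Only n_f = 4 gives an integer upper level, n_i = 12.

The transition is from n = 12 to n = 4 (emission).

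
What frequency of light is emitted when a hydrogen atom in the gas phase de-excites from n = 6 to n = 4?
1.14e+14 Hz

First, find the transition energy:
E_6 = -13.6057 / 6² = -0.377936 eV
E_4 = -13.6057 / 4² = -0.850356 eV
|ΔE| = |E_4 - E_6| = 0.472420 eV

Convert to Joules: E = 0.472420 eV × (1.602177 × 10⁻¹⁹ J/eV) = 7.5690e-20 J

Using E = hf:
f = E/h = 7.5690e-20 J / (6.62607 × 10⁻³⁴ J·s)
f = 1.14e+14 Hz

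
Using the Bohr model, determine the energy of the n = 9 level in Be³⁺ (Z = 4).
-2.6875 eV

For hydrogen-like ions, the energy levels scale with Z²:
E_n = -13.6057 Z² / n² eV

For Be³⁺ (Z = 4) at n = 9:
E_9 = -13.6057 × 4² / 9²
E_9 = -13.6057 × 16 / 81
E_9 = -217.6912 / 81
E_9 = -2.6875 eV

The energy is 16 times more negative than hydrogen at the same n due to the stronger nuclear charge.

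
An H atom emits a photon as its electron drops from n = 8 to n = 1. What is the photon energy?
13.393111 eV

The energy levels are E_n = -13.6057 eV / n².

Energy at n = 8: E_8 = -13.6057 / 8² = -0.212589063 eV
Energy at n = 1: E_1 = -13.6057 / 1² = -13.605700000 eV

For emission (electron falling to lower state), the photon energy is:
E_photon = E_8 - E_1 = |-0.212589063 - (-13.605700000)|
E_photon = 13.393111 eV

This energy is carried away by the emitted photon.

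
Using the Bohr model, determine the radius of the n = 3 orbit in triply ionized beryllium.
0.1191 nm (or 1.1907 Å)

The Bohr radius formula is:
r_n = n² a₀ / Z

where a₀ = 0.0529177 nm is the Bohr radius.

For Be³⁺ (Z = 4) at n = 3:
r_3 = 3² × 0.0529177 nm / 4
r_3 = 9 × 0.0529177 nm / 4
r_3 = 0.47626 nm / 4
r_3 = 0.1191 nm

The electron orbits at approximately 0.1191 nm from the nucleus.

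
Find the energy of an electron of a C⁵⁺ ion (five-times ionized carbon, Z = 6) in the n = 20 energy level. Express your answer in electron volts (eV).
-1.224513 eV

The energy levels of a hydrogen-like atom are given by:
E_n = -13.6057 Z² / n² eV  (with Z = 6 for C⁵⁺)

For n = 20:
E_20 = -13.6057 × 6² / 20²
E_20 = -13.6057 × 36 / 400
E_20 = -1.224513 eV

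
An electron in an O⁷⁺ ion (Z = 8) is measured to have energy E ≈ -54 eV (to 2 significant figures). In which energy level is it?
n = 4

The exact energy levels follow E_n = -13.6057 Z² / n² eV with Z = 8.

The measured value (-54 eV) is reported to only 2 significant figures, so we must test candidate n values and see which one matches to that precision.

Candidate energies:
  n = 2:  E = -13.6057 × 8² / 2² = -217.69120 eV
  n = 3:  E = -13.6057 × 8² / 3² = -96.75164 eV
  n = 4:  E = -13.6057 × 8² / 4² = -54.42280 eV  ← matches
  n = 5:  E = -13.6057 × 8² / 5² = -34.83059 eV
  n = 6:  E = -13.6057 × 8² / 6² = -24.18791 eV

Checking against the measurement of -54 eV (2 sig figs), only n = 4 agrees:
E_4 = -54.42280 eV, which rounds to -54 eV ✓

Therefore n = 4.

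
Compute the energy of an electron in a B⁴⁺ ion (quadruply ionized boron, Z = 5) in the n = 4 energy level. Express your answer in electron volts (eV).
-21.2589 eV

The energy levels of a hydrogen-like atom are given by:
E_n = -13.6057 Z² / n² eV  (with Z = 5 for B⁴⁺)

For n = 4:
E_4 = -13.6057 × 5² / 4²
E_4 = -13.6057 × 25 / 16
E_4 = -21.2589 eV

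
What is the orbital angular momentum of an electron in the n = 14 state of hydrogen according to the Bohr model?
1.48e-33 J·s (or 14ℏ)

In the Bohr model, angular momentum is quantized:
L = nℏ

where ℏ = h/(2π) = 1.0546e-34 J·s

For n = 14:
L = 14 × 1.0546e-34 J·s
L = 1.48e-33 J·s

This can also be written as L = 14ℏ.
The angular momentum is an integer multiple of the reduced Planck constant.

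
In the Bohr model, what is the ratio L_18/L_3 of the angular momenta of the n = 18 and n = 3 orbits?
6.000000

In the Bohr model, L_n = nℏ, so the ratio is purely the ratio of quantum numbers:

L_18/L_3 = 18ℏ / 3ℏ = 18/3 = 6.000000

The angular momentum scales linearly with n.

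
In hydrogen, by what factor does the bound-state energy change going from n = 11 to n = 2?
30.250000

Using E_n = -13.6057 Z² / n² eV with Z = 1:

E_2 = -13.6057 / 2² = -13.6057 / 4 = -3.401425000000 eV
E_11 = -13.6057 / 11² = -13.6057 / 121 = -0.112443801653 eV

The ratio is:
E_2/E_11 = (-3.401425000000) / (-0.112443801653)
E_2/E_11 = (-13.6057/4) / (-13.6057/121)
E_2/E_11 = 121/4
E_2/E_11 = 30.250000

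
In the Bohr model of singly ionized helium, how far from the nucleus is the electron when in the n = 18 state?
8.572671 nm (or 85.726708 Å)

The Bohr radius formula is:
r_n = n² a₀ / Z

where a₀ = 0.052917721 nm is the Bohr radius.

For He⁺ (Z = 2) at n = 18:
r_18 = 18² × 0.052917721 nm / 2
r_18 = 324 × 0.052917721 nm / 2
r_18 = 17.1453416 nm / 2
r_18 = 8.572671 nm

The electron orbits at approximately 8.572671 nm from the nucleus.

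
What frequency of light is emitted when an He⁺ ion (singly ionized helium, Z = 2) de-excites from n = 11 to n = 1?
1.30506e+16 Hz

First, find the transition energy:
E_11 = -13.6057 × 2² / 11² = -0.4497752 eV
E_1 = -13.6057 × 2² / 1² = -54.4228000 eV
|ΔE| = |E_1 - E_11| = 53.9730248 eV

Convert to Joules: E = 53.9730248 eV × (1.602177 × 10⁻¹⁹ J/eV) = 8.6474339e-18 J

Using E = hf:
f = E/h = 8.6474339e-18 J / (6.62607 × 10⁻³⁴ J·s)
f = 1.30506e+16 Hz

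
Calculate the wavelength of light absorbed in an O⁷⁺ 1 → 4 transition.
1.518775 nm

First, find the transition energy using E_n = -13.6057 Z² / n² eV:
E_1 = -13.6057 × 8² / 1² = -870.76480000 eV
E_4 = -13.6057 × 8² / 4² = -54.42280000 eV

Photon energy: |ΔE| = |E_4 - E_1| = 816.34200000 eV

Convert to wavelength using E = hc/λ with hc = 1239.84 eV·nm:
λ = hc/E = 1239.84 eV·nm / 816.34200000 eV
λ = 1.518775 nm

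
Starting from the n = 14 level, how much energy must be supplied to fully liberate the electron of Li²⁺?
0.62 eV

The ionization energy is the energy needed to remove the electron completely (n → ∞).

For a hydrogen-like ion with Z = 3, E_n = -13.6057 Z² / n² eV.

At n = 14: E_14 = -13.6057 × 3² / 14² = -0.62475 eV
At n = ∞: E_∞ = 0 eV

Ionization energy = E_∞ - E_14 = 0 - (-0.62475) = 0.62475 eV
Ionization energy ≈ 0.62 eV

This is also called the binding energy of the electron in state n = 14.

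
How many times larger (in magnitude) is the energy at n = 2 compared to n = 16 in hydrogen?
64.00

Using E_n = -13.6057 Z² / n² eV with Z = 1:

E_2 = -13.6057 / 2² = -13.6057 / 4 = -3.40142500 eV
E_16 = -13.6057 / 16² = -13.6057 / 256 = -0.05314727 eV

The ratio is:
E_2/E_16 = (-3.40142500) / (-0.05314727)
E_2/E_16 = (-13.6057/4) / (-13.6057/256)
E_2/E_16 = 256/4
E_2/E_16 = 64.00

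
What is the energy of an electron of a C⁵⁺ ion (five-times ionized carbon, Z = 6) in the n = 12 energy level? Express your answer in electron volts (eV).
-3.40143 eV

The energy levels of a hydrogen-like atom are given by:
E_n = -13.6057 Z² / n² eV  (with Z = 6 for C⁵⁺)

For n = 12:
E_12 = -13.6057 × 6² / 12²
E_12 = -13.6057 × 36 / 144
E_12 = -3.40143 eV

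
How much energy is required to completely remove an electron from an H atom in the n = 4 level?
0.850356 eV

The ionization energy is the energy needed to remove the electron completely (n → ∞).

For hydrogen, E_n = -13.6057 eV / n².

At n = 4: E_4 = -13.6057 / 4² = -0.850356250 eV
At n = ∞: E_∞ = 0 eV

Ionization energy = E_∞ - E_4 = 0 - (-0.850356250) = 0.850356250 eV
Ionization energy ≈ 0.850356 eV

This is also called the binding energy of the electron in state n = 4.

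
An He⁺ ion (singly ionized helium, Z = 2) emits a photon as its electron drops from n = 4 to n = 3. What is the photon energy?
2.6456 eV

The energy levels are E_n = -13.6057 Z² eV / n².

Energy at n = 4: E_4 = -13.6057 × 2² / 4² = -3.4014250 eV
Energy at n = 3: E_3 = -13.6057 × 2² / 3² = -6.0469778 eV

For emission (electron falling to lower state), the photon energy is:
E_photon = E_4 - E_3 = |-3.4014250 - (-6.0469778)|
E_photon = 2.6456 eV

This energy is carried away by the emitted photon.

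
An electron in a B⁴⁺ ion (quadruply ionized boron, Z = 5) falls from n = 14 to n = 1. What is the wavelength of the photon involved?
3.66375 nm

First, find the transition energy using E_n = -13.6057 Z² / n² eV:
E_14 = -13.6057 × 5² / 14² = -1.7354209 eV
E_1 = -13.6057 × 5² / 1² = -340.1425000 eV

Photon energy: |ΔE| = |E_1 - E_14| = 338.4070791 eV

Convert to wavelength using E = hc/λ with hc = 1239.84 eV·nm:
λ = hc/E = 1239.84 eV·nm / 338.4070791 eV
λ = 3.66375 nm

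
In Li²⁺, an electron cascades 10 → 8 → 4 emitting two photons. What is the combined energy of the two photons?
6.42869 eV

The energy levels of Li²⁺ are E_n = -13.6057 × 3² / n² eV.

First transition (10 → 8):
ΔE₁ = |E_8 - E_10|
ΔE₁ = |-1.91330156250 - (-1.22451300000)| = 0.68878856 eV

Second transition (8 → 4):
ΔE₂ = |E_4 - E_8|
ΔE₂ = |-7.65320625000 - (-1.91330156250)| = 5.73990469 eV

Total energy released:
E_total = ΔE₁ + ΔE₂ = 0.68878856 + 5.73990469 = 6.42869 eV

Note: This equals the direct transition 10 → 4: 6.42869 eV ✓
Energy is conserved regardless of the path taken.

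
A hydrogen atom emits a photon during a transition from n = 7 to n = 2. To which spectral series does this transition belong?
Balmer series

The spectral series in hydrogen are named based on the final (lower) energy level:
- Lyman series: n_final = 1 (ultraviolet)
- Balmer series: n_final = 2 (visible/near-UV)
- Paschen series: n_final = 3 (infrared)
- Brackett series: n_final = 4 (infrared)
- Pfund series: n_final = 5 (far infrared)

Since this transition ends at n = 2, it belongs to the Balmer series.

For reference, this 7 → 2 line has photon energy
ΔE = 13.6057 eV × (1/2² - 1/7²) = 3.1237577 eV,
corresponding to wavelength λ = hc/ΔE = 1239.84 eV·nm / 3.1237577 eV = 396.907 nm in the visible/near-UV region.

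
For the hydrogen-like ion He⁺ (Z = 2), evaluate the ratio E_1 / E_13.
169.0000

Using E_n = -13.6057 Z² / n² eV with Z = 2:

E_1 = -13.6057 × 2² / 1² = -54.4228 / 1 = -54.4228000000 eV
E_13 = -13.6057 × 2² / 13² = -54.4228 / 169 = -0.3220284024 eV

The ratio is:
E_1/E_13 = (-54.4228000000) / (-0.3220284024)
E_1/E_13 = (-54.4228/1) / (-54.4228/169)
E_1/E_13 = 169/1
E_1/E_13 = 169.0000
(Note: the Z² factors cancel in the ratio.)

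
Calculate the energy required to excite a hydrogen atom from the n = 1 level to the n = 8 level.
13.393 eV

The energy levels of a hydrogen-like atom are E_n = -13.6057 eV / n².

Energy at n = 1: E_1 = -13.6057 / 1² = -13.605700 eV
Energy at n = 8: E_8 = -13.6057 / 8² = -0.212589 eV

The excitation energy is the difference:
ΔE = E_8 - E_1
ΔE = -0.212589 - (-13.605700)
ΔE = 13.393 eV

Since this is positive, energy must be absorbed (photon absorption).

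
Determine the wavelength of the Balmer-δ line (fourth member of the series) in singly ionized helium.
102.5173 nm

The lines of a series are numbered from the longest wavelength (smallest ΔE) outward; the fourth line is the transition from n = n_f + 4 to n_f.
The Balmer series has all transitions ending at n_f = 2.

For He⁺ (Z = 2), the fourth line (δ-line) is the jump from n = 6 to n = 2:
E_6 = -13.6057 × 2² / 6² = -1.5117444 eV
E_2 = -13.6057 × 2² / 2² = -13.6057000 eV
ΔE = E_6 - E_2 = 12.0939556 eV

λ = hc/E = 1239.84 eV·nm / 12.0939556 eV
λ = 102.5173 nm

This is the δ-line of the Balmer series in He⁺.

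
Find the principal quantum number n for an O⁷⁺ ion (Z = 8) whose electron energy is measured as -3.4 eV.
n = 16

The exact energy levels follow E_n = -13.6057 Z² / n² eV with Z = 8.

The measured value (-3.4 eV) is reported to only 2 significant figures, so we must test candidate n values and see which one matches to that precision.

Candidate energies:
  n = 14:  E = -13.6057 × 8² / 14² = -4.44268 eV
  n = 15:  E = -13.6057 × 8² / 15² = -3.87007 eV
  n = 16:  E = -13.6057 × 8² / 16² = -3.40143 eV  ← matches
  n = 17:  E = -13.6057 × 8² / 17² = -3.01303 eV
  n = 18:  E = -13.6057 × 8² / 18² = -2.68755 eV

Checking against the measurement of -3.4 eV (2 sig figs), only n = 16 agrees:
E_16 = -3.40143 eV, which rounds to -3.4 eV ✓

Therefore n = 16.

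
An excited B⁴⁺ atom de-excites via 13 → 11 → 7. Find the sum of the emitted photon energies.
4.93 eV

The energy levels of B⁴⁺ are E_n = -13.6057 × 5² / n² eV.

First transition (13 → 11):
ΔE₁ = |E_11 - E_13|
ΔE₁ = |-2.81109504 - (-2.01267751)| = 0.79842 eV

Second transition (11 → 7):
ΔE₂ = |E_7 - E_11|
ΔE₂ = |-6.94168367 - (-2.81109504)| = 4.13059 eV

Total energy released:
E_total = ΔE₁ + ΔE₂ = 0.79842 + 4.13059 = 4.93 eV

Note: This equals the direct transition 13 → 7: 4.93 eV ✓
Energy is conserved regardless of the path taken.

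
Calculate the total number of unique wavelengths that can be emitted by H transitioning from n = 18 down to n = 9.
45

The electron can occupy levels n = 9, 10, ..., 18 during de-excitation — that is m = 18 - 9 + 1 = 10 distinct levels.

The number of distinct spectral lines equals the number of ways to choose 2 of these m levels (each pair gives one possible emission transition):

Number of lines = m(m-1)/2 = 10×9/2 = 45

These correspond to all possible transitions between the 10 levels:
18 → 17, 18 → 16, 18 → 15, 18 → 14, 18 → 13, 18 → 12, 18 → 11, 18 → 10...

Each transition produces a photon with a unique energy (and thus wavelength). This count does not depend on Z.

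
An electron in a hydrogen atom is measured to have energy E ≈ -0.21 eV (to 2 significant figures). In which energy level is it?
n = 8

The exact energy levels follow E_n = -13.6057 eV / n².

The measured value (-0.21 eV) is reported to only 2 significant figures, so we must test candidate n values and see which one matches to that precision.

Candidate energies:
  n = 6:  E = -13.6057/6² = -0.37794 eV
  n = 7:  E = -13.6057/7² = -0.27767 eV
  n = 8:  E = -13.6057/8² = -0.21259 eV  ← matches
  n = 9:  E = -13.6057/9² = -0.16797 eV
  n = 10:  E = -13.6057/10² = -0.13606 eV

Checking against the measurement of -0.21 eV (2 sig figs), only n = 8 agrees:
E_8 = -0.21259 eV, which rounds to -0.21 eV ✓

Therefore n = 8.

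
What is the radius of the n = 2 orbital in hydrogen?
0.21167 nm (or 2.11671 Å)

The Bohr radius formula is:
r_n = n² a₀ / Z

where a₀ = 0.05291772 nm is the Bohr radius.

For H (Z = 1) at n = 2:
r_2 = 2² × 0.05291772 nm / 1
r_2 = 4 × 0.05291772 nm / 1
r_2 = 0.211671 nm / 1
r_2 = 0.21167 nm

The electron orbits at approximately 0.21167 nm from the nucleus.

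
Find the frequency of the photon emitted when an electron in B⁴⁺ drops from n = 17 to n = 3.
8.85387e+15 Hz

First, find the transition energy:
E_17 = -13.6057 × 5² / 17² = -1.1769637 eV
E_3 = -13.6057 × 5² / 3² = -37.7936111 eV
|ΔE| = |E_3 - E_17| = 36.6166474 eV

Convert to Joules: E = 36.6166474 eV × (1.602177 × 10⁻¹⁹ J/eV) = 5.8666350e-18 J

Using E = hf:
f = E/h = 5.8666350e-18 J / (6.62607 × 10⁻³⁴ J·s)
f = 8.85387e+15 Hz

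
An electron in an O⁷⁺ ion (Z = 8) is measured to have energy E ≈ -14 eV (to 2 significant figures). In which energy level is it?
n = 8

The exact energy levels follow E_n = -13.6057 Z² / n² eV with Z = 8.

The measured value (-14 eV) is reported to only 2 significant figures, so we must test candidate n values and see which one matches to that precision.

Candidate energies:
  n = 6:  E = -13.6057 × 8² / 6² = -24.18791 eV
  n = 7:  E = -13.6057 × 8² / 7² = -17.77071 eV
  n = 8:  E = -13.6057 × 8² / 8² = -13.60570 eV  ← matches
  n = 9:  E = -13.6057 × 8² / 9² = -10.75018 eV
  n = 10:  E = -13.6057 × 8² / 10² = -8.70765 eV

Checking against the measurement of -14 eV (2 sig figs), only n = 8 agrees:
E_8 = -13.60570 eV, which rounds to -14 eV ✓

Therefore n = 8.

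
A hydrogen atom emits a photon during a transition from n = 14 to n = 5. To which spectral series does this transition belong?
Pfund series

The spectral series in hydrogen are named based on the final (lower) energy level:
- Lyman series: n_final = 1 (ultraviolet)
- Balmer series: n_final = 2 (visible/near-UV)
- Paschen series: n_final = 3 (infrared)
- Brackett series: n_final = 4 (infrared)
- Pfund series: n_final = 5 (far infrared)

Since this transition ends at n = 5, it belongs to the Pfund series.

For reference, this 14 → 5 line has photon energy
ΔE = 13.6057 eV × (1/5² - 1/14²) = 0.474811163 eV,
corresponding to wavelength λ = hc/ΔE = 1239.84 eV·nm / 0.474811163 eV = 2611.228 nm in the far infrared region.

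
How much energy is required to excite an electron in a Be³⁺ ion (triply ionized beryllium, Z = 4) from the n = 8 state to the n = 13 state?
2.11 eV

The energy levels of a hydrogen-like atom are E_n = -13.6057 Z² eV / n².

Energy at n = 8: E_8 = -13.6057 × 4² / 8² = -3.40143 eV
Energy at n = 13: E_13 = -13.6057 × 4² / 13² = -1.28811 eV

The excitation energy is the difference:
ΔE = E_13 - E_8
ΔE = -1.28811 - (-3.40143)
ΔE = 2.11 eV

Since this is positive, energy must be absorbed (photon absorption).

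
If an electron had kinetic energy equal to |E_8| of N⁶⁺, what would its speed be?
1.9142e+06 m/s (or 0.64% of c)

The binding energy at n = 8 for N⁶⁺ is:
E_8 = -13.6057 × 7²/8² = -10.416864 eV
|E_8| = 10.416864 eV

Convert to Joules:
KE = 10.416864 eV × (1.602177 × 10⁻¹⁹ J/eV) = 1.668966e-18 J

Using KE = ½mv²:
v = √(2·KE/m_e)
v = √(2 × 1.668966e-18 J / 9.10938 × 10⁻³¹ kg)
v = 1.9142e+06 m/s

This is approximately 0.64% the speed of light.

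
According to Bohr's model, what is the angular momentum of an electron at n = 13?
1.37094e-33 J·s (or 13ℏ)

In the Bohr model, angular momentum is quantized:
L = nℏ

where ℏ = h/(2π) = 1.0545718e-34 J·s

For n = 13:
L = 13 × 1.0545718e-34 J·s
L = 1.37094e-33 J·s

This can also be written as L = 13ℏ.
The angular momentum is an integer multiple of the reduced Planck constant.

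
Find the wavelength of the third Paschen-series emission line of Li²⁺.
121.502 nm

The lines of a series are numbered from the longest wavelength (smallest ΔE) outward; the third line is the transition from n = n_f + 3 to n_f.
The Paschen series has all transitions ending at n_f = 3.

For Li²⁺ (Z = 3), the third line (γ-line) is the jump from n = 6 to n = 3:
E_6 = -13.6057 × 3² / 6² = -3.401425 eV
E_3 = -13.6057 × 3² / 3² = -13.605700 eV
ΔE = E_6 - E_3 = 10.204275 eV

λ = hc/E = 1239.84 eV·nm / 10.204275 eV
λ = 121.502 nm

This is the γ-line of the Paschen series in Li²⁺.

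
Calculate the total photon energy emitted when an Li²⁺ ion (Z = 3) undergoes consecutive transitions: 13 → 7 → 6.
2.676861 eV

The energy levels of Li²⁺ are E_n = -13.6057 × 3² / n² eV.

First transition (13 → 7):
ΔE₁ = |E_7 - E_13|
ΔE₁ = |-2.499006122449 - (-0.724563905325)| = 1.774442217 eV

Second transition (7 → 6):
ΔE₂ = |E_6 - E_7|
ΔE₂ = |-3.401425000000 - (-2.499006122449)| = 0.902418878 eV

Total energy released:
E_total = ΔE₁ + ΔE₂ = 1.774442217 + 0.902418878 = 2.676861 eV

Note: This equals the direct transition 13 → 6: 2.676861 eV ✓
Energy is conserved regardless of the path taken.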